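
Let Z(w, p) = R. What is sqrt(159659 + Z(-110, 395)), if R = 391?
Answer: 5*sqrt(6402) ≈ 400.06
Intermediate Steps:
Z(w, p) = 391
sqrt(159659 + Z(-110, 395)) = sqrt(159659 + 391) = sqrt(160050) = 5*sqrt(6402)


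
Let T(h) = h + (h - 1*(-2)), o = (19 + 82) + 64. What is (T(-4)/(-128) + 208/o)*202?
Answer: 1394507/5280 ≈ 264.11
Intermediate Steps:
o = 165 (o = 101 + 64 = 165)
T(h) = 2 + 2*h (T(h) = h + (h + 2) = h + (2 + h) = 2 + 2*h)
(T(-4)/(-128) + 208/o)*202 = ((2 + 2*(-4))/(-128) + 208/165)*202 = ((2 - 8)*(-1/128) + 208*(1/165))*202 = (-6*(-1/128) + 208/165)*202 = (3/64 + 208/165)*202 = (13807/10560)*202 = 1394507/5280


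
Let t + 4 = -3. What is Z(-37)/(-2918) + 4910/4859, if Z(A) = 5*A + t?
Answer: 7630154/7089281 ≈ 1.0763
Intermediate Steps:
t = -7 (t = -4 - 3 = -7)
Z(A) = -7 + 5*A (Z(A) = 5*A - 7 = -7 + 5*A)
Z(-37)/(-2918) + 4910/4859 = (-7 + 5*(-37))/(-2918) + 4910/4859 = (-7 - 185)*(-1/2918) + 4910*(1/4859) = -192*(-1/2918) + 4910/4859 = 96/1459 + 4910/4859 = 7630154/7089281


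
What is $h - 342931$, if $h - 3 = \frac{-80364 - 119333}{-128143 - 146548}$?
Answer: $- \frac{94199035551}{274691} \approx -3.4293 \cdot 10^{5}$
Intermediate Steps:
$h = \frac{1023770}{274691}$ ($h = 3 + \frac{-80364 - 119333}{-128143 - 146548} = 3 - \frac{199697}{-274691} = 3 - - \frac{199697}{274691} = 3 + \frac{199697}{274691} = \frac{1023770}{274691} \approx 3.727$)
$h - 342931 = \frac{1023770}{274691} - 342931 = - \frac{94199035551}{274691}$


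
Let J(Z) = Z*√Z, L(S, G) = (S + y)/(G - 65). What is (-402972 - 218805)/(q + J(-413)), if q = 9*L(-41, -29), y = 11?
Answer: -303475005/11970232046 - 43635209793*I*√413/11970232046 ≈ -0.025352 - 74.081*I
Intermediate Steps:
L(S, G) = (11 + S)/(-65 + G) (L(S, G) = (S + 11)/(G - 65) = (11 + S)/(-65 + G))
J(Z) = Z^(3/2)
q = 135/47 (q = 9*((11 - 41)/(-65 - 29)) = 9*(-30/(-94)) = 9*(-1/94*(-30)) = 9*(15/47) = 135/47 ≈ 2.8723)
(-402972 - 218805)/(q + J(-413)) = (-402972 - 218805)/(135/47 + (-413)^(3/2)) = -621777/(135/47 - 413*I*√413)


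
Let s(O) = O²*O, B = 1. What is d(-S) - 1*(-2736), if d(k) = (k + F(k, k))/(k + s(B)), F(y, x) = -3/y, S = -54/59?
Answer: 5562515/2034 ≈ 2734.8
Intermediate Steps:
S = -54/59 (S = -54*1/59 = -54/59 ≈ -0.91525)
s(O) = O³
d(k) = (k - 3/k)/(1 + k) (d(k) = (k - 3/k)/(k + 1³) = (k - 3/k)/(k + 1) = (k - 3/k)/(1 + k))
d(-S) - 1*(-2736) = (-3 + (-1*(-54/59))²)/(((-1*(-54/59)))*(1 - 1*(-54/59))) - 1*(-2736) = (-3 + (54/59)²)/((54/59)*(1 + 54/59)) + 2736 = 59*(-3 + 2916/3481)/(54*(113/59)) + 2736 = (59/54)*(59/113)*(-7527/3481) + 2736 = -2509/2034 + 2736 = 5562515/2034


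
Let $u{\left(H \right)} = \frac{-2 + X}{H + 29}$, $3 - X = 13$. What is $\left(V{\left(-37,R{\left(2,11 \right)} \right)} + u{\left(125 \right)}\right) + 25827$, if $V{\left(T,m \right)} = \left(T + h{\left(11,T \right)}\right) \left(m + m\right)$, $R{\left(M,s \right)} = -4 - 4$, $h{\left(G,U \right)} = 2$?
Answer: $\frac{2031793}{77} \approx 26387.0$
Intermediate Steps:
$X = -10$ ($X = 3 - 13 = -10$)
$R{\left(M,s \right)} = -8$
$V{\left(T,m \right)} = 2 m \left(2 + T\right)$ ($V{\left(T,m \right)} = \left(T + 2\right) \left(m + m\right) = \left(2 + T\right) 2 m = 2 m \left(2 + T\right)$)
$u{\left(H \right)} = - \frac{12}{29 + H}$ ($u{\left(H \right)} = \frac{-2 - 10}{H + 29} = - \frac{12}{29 + H}$)
$\left(V{\left(-37,R{\left(2,11 \right)} \right)} + u{\left(125 \right)}\right) + 25827 = \left(2 \left(-8\right) \left(2 - 37\right) - \frac{12}{29 + 125}\right) + 25827 = \left(2 \left(-8\right) \left(-35\right) - \frac{12}{154}\right) + 25827 = \left(560 - \frac{6}{77}\right) + 25827 = \frac{43114}{77} + 25827 = \frac{2031793}{77}$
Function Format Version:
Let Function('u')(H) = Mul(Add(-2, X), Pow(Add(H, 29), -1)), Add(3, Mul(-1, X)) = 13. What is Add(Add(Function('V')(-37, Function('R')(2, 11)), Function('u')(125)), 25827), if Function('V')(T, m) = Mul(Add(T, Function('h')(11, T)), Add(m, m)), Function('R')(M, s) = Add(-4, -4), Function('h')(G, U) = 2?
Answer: Rational(2031793, 77) ≈ 26387.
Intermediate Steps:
X = -10 (X = Add(3, Mul(-1, 13)) = Add(3, -13) = -10)
Function('R')(M, s) = -8
Function('V')(T, m) = Mul(2, m, Add(2, T)) (Function('V')(T, m) = Mul(Add(T, 2), Add(m, m)) = Mul(Add(2, T), Mul(2, m)) = Mul(2, m, Add(2, T)))
Function('u')(H) = Mul(-12, Pow(Add(29, H), -1)) (Function('u')(H) = Mul(Add(-2, -10), Pow(Add(H, 29), -1)) = Mul(-12, Pow(Add(29, H), -1)))
Add(Add(Function('V')(-37, Function('R')(2, 11)), Function('u')(125)), 25827) = Add(Add(Mul(2, -8, Add(2, -37)), Mul(-12, Pow(Add(29, 125), -1))), 25827) = Add(Add(Mul(2, -8, -35), Mul(-12, Pow(154, -1))), 25827) = Add(Add(560, Mul(-12, Rational(1, 154))), 25827) = Add(Add(560, Rational(-6, 77)), 25827) = Add(Rational(43114, 77), 25827) = Rational(2031793, 77)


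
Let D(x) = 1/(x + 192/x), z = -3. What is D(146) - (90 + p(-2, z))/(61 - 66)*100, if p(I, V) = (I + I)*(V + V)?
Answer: 24519193/10754 ≈ 2280.0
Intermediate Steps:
p(I, V) = 4*I*V (p(I, V) = (2*I)*(2*V) = 4*I*V)
D(146) - (90 + p(-2, z))/(61 - 66)*100 = 146/(192 + 146²) - (90 + 4*(-2)*(-3))/(61 - 66)*100 = 146/(192 + 21316) - (90 + 24)/(-5)*100 = 146/21508 - 114*(-⅕)*100 = 146*(1/21508) - (-114)*100/5 = 73/10754 - 1*(-2280) = 73/10754 + 2280 = 24519193/10754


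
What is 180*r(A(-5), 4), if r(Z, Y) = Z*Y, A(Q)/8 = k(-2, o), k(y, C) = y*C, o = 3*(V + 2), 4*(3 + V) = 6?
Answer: -17280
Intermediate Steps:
V = -3/2 (V = -3 + (¼)*6 = -3 + 3/2 = -3/2 ≈ -1.5000)
o = 3/2 (o = 3*(-3/2 + 2) = 3*(½) = 3/2 ≈ 1.5000)
k(y, C) = C*y
A(Q) = -24 (A(Q) = 8*((3/2)*(-2)) = 8*(-3) = -24)
r(Z, Y) = Y*Z
180*r(A(-5), 4) = 180*(4*(-24)) = 180*(-96) = -17280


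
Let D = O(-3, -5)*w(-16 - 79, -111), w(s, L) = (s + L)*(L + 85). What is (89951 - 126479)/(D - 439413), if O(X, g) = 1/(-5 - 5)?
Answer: 182640/2199743 ≈ 0.083028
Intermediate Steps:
O(X, g) = -1/10 (O(X, g) = 1/(-10) = -1/10)
w(s, L) = (85 + L)*(L + s) (w(s, L) = (L + s)*(85 + L) = (85 + L)*(L + s))
D = -2678/5 (D = -((-111)**2 + 85*(-111) + 85*(-16 - 79) - 111*(-16 - 79))/10 = -(12321 - 9435 + 85*(-95) - 111*(-95))/10 = -(12321 - 9435 - 8075 + 10545)/10 = -1/10*5356 = -2678/5 ≈ -535.60)
(89951 - 126479)/(D - 439413) = (89951 - 126479)/(-2678/5 - 439413) = -36528/(-2199743/5) = -36528*(-5/2199743) = 182640/2199743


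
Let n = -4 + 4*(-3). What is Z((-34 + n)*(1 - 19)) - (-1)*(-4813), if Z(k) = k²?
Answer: 805187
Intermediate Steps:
n = -16 (n = -4 - 12 = -16)
Z((-34 + n)*(1 - 19)) - (-1)*(-4813) = ((-34 - 16)*(1 - 19))² - (-1)*(-4813) = (-50*(-18))² - 1*4813 = 900² - 4813 = 810000 - 4813 = 805187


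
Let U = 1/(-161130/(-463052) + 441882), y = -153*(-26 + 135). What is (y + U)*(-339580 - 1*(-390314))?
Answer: -86561237171498282162/102307252497 ≈ -8.4609e+8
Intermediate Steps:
y = -16677 (y = -153*109 = -16677)
U = 231526/102307252497 (U = 1/(-161130*(-1/463052) + 441882) = 1/(80565/231526 + 441882) = 1/(102307252497/231526) = 231526/102307252497 ≈ 2.2630e-6)
(y + U)*(-339580 - 1*(-390314)) = (-16677 + 231526/102307252497)*(-339580 - 1*(-390314)) = -1706178049660943*(-339580 + 390314)/102307252497 = -1706178049660943/102307252497*50734 = -86561237171498282162/102307252497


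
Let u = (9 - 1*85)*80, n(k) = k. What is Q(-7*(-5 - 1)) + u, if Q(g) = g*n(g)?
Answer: -4316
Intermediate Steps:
Q(g) = g**2 (Q(g) = g*g = g**2)
u = -6080 (u = (9 - 85)*80 = -76*80 = -6080)
Q(-7*(-5 - 1)) + u = (-7*(-5 - 1))**2 - 6080 = (-7*(-6))**2 - 6080 = 42**2 - 6080 = 1764 - 6080 = -4316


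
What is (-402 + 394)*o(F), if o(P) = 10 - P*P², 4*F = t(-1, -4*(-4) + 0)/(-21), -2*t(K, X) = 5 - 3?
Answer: -5927039/74088 ≈ -80.000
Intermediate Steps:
t(K, X) = -1 (t(K, X) = -(5 - 3)/2 = -½*2 = -1)
F = 1/84 (F = (-1/(-21))/4 = (-1*(-1/21))/4 = (¼)*(1/21) = 1/84 ≈ 0.011905)
o(P) = 10 - P³
(-402 + 394)*o(F) = (-402 + 394)*(10 - (1/84)³) = -8*(10 - 1*1/592704) = -8*(10 - 1/592704) = -8*5927039/592704 = -5927039/74088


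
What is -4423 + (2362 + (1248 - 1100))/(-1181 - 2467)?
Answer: -8068807/1824 ≈ -4423.7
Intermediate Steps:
-4423 + (2362 + (1248 - 1100))/(-1181 - 2467) = -4423 + (2362 + 148)/(-3648) = -4423 + 2510*(-1/3648) = -4423 - 1255/1824 = -8068807/1824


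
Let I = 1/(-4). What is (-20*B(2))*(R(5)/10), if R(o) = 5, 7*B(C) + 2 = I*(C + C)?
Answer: 30/7 ≈ 4.2857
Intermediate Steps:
I = -¼ ≈ -0.25000
B(C) = -2/7 - C/14 (B(C) = -2/7 + (-(C + C)/4)/7 = -2/7 + (-C/2)/7 = -2/7 - C/14)
(-20*B(2))*(R(5)/10) = (-20*(-2/7 - 1/14*2))*(5/10) = (-20*(-2/7 - ⅐))*(5*(⅒)) = -20*(-3/7)*(½) = (60/7)*(½) = 30/7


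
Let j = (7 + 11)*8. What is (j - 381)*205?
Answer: -48585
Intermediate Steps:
j = 144 (j = 18*8 = 144)
(j - 381)*205 = (144 - 381)*205 = -237*205 = -48585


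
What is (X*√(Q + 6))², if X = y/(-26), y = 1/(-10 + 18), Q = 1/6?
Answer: 37/259584 ≈ 0.00014254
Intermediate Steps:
Q = ⅙ ≈ 0.16667
y = ⅛ (y = 1/8 = ⅛ ≈ 0.12500)
X = -1/208 (X = (⅛)/(-26) = (⅛)*(-1/26) = -1/208 ≈ -0.0048077)
(X*√(Q + 6))² = (-√(⅙ + 6)/208)² = (-√222/1248)² = 37/259584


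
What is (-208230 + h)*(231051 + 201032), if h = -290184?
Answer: -215356216362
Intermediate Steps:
(-208230 + h)*(231051 + 201032) = (-208230 - 290184)*(231051 + 201032) = -498414*432083 = -215356216362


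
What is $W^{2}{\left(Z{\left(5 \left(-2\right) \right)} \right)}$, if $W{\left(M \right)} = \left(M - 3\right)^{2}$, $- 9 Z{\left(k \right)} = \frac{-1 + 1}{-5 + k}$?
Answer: $81$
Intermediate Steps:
$Z{\left(k \right)} = 0$ ($Z{\left(k \right)} = - \frac{\left(-1 + 1\right) \frac{1}{-5 + k}}{9} = - \frac{0 \frac{1}{-5 + k}}{9} = \left(- \frac{1}{9}\right) 0 = 0$)
$W{\left(M \right)} = \left(-3 + M\right)^{2}$
$W^{2}{\left(Z{\left(5 \left(-2\right) \right)} \right)} = \left(\left(-3 + 0\right)^{2}\right)^{2} = \left(\left(-3\right)^{2}\right)^{2} = 9^{2} = 81$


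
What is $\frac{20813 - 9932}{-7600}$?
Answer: $- \frac{10881}{7600} \approx -1.4317$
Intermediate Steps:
$\frac{20813 - 9932}{-7600} = \left(20813 - 9932\right) \left(- \frac{1}{7600}\right) = 10881 \left(- \frac{1}{7600}\right) = - \frac{10881}{7600}$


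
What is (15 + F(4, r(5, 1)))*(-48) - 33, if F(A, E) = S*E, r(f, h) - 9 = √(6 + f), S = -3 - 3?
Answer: 1839 + 288*√11 ≈ 2794.2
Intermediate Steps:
S = -6
r(f, h) = 9 + √(6 + f)
F(A, E) = -6*E
(15 + F(4, r(5, 1)))*(-48) - 33 = (15 - 6*(9 + √(6 + 5)))*(-48) - 33 = (15 - 6*(9 + √11))*(-48) - 33 = (15 + (-54 - 6*√11))*(-48) - 33 = (-39 - 6*√11)*(-48) - 33 = (1872 + 288*√11) - 33 = 1839 + 288*√11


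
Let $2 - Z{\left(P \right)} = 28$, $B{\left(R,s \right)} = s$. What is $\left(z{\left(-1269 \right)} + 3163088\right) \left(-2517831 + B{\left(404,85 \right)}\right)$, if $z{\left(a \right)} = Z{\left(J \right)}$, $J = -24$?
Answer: $-7963786698252$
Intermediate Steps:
$Z{\left(P \right)} = -26$ ($Z{\left(P \right)} = 2 - 28 = -26$)
$z{\left(a \right)} = -26$
$\left(z{\left(-1269 \right)} + 3163088\right) \left(-2517831 + B{\left(404,85 \right)}\right) = \left(-26 + 3163088\right) \left(-2517831 + 85\right) = 3163062 \left(-2517746\right) = -7963786698252$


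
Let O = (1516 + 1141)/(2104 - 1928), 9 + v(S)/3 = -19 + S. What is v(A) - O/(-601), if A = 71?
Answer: 13647761/105776 ≈ 129.03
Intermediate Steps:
v(S) = -84 + 3*S (v(S) = -27 + 3*(-19 + S) = -27 + (-57 + 3*S) = -84 + 3*S)
O = 2657/176 ≈ 15.097
v(A) - O/(-601) = (-84 + 3*71) - 2657/(176*(-601)) = (-84 + 213) - 2657*(-1)/(176*601) = 129 - 1*(-2657/105776) = 129 + 2657/105776 = 13647761/105776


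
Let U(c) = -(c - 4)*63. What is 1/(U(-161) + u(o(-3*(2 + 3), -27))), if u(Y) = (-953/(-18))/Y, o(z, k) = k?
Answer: 486/5051017 ≈ 9.6218e-5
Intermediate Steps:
U(c) = 252 - 63*c (U(c) = -(-4 + c)*63 = (4 - c)*63 = 252 - 63*c)
u(Y) = 953/(18*Y) (u(Y) = (-953*(-1/18))/Y = 953/(18*Y))
1/(U(-161) + u(o(-3*(2 + 3), -27))) = 1/((252 - 63*(-161)) + (953/18)/(-27)) = 1/((252 + 10143) + (953/18)*(-1/27)) = 1/(10395 - 953/486) = 1/(5051017/486) = 486/5051017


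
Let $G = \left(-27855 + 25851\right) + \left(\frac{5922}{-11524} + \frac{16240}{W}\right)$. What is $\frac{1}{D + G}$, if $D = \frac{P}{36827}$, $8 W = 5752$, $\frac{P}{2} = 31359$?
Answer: $- \frac{152569768106}{302122303329353} \approx -0.00050499$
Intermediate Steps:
$P = 62718$ ($P = 2 \cdot 31359 = 62718$)
$W = 719$ ($W = \frac{1}{8} \cdot 5752 = 719$)
$G = - \frac{8210881591}{4142878}$ ($G = \left(-27855 + 25851\right) + \left(\frac{5922}{-11524} + \frac{16240}{719}\right) = -2004 + \left(5922 \left(- \frac{1}{11524}\right) + 16240 \cdot \frac{1}{719}\right) = -2004 + \left(- \frac{2961}{5762} + \frac{16240}{719}\right) = -2004 + \frac{91445921}{4142878} = - \frac{8210881591}{4142878} \approx -1981.9$)
$D = \frac{62718}{36827} \approx 1.703$
$\frac{1}{D + G} = \frac{1}{\frac{62718}{36827} - \frac{8210881591}{4142878}} = \frac{1}{- \frac{302122303329353}{152569768106}} = - \frac{152569768106}{302122303329353}$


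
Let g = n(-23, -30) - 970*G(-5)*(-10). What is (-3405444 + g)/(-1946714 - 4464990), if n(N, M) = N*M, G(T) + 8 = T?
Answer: 1765427/3205852 ≈ 0.55069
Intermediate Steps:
G(T) = -8 + T
n(N, M) = M*N
g = -125410 (g = -30*(-23) - 970*(-8 - 5)*(-10) = 690 - (-12610)*(-10) = 690 - 970*130 = 690 - 126100 = -125410)
(-3405444 + g)/(-1946714 - 4464990) = (-3405444 - 125410)/(-1946714 - 4464990) = -3530854/(-6411704) = -3530854*(-1/6411704) = 1765427/3205852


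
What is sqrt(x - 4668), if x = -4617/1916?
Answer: I*sqrt(4286333895)/958 ≈ 68.34*I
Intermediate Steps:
x = -4617/1916 (x = -4617*1/1916 = -4617/1916 ≈ -2.4097)
sqrt(x - 4668) = sqrt(-4617/1916 - 4668) = sqrt(-8948505/1916) = I*sqrt(4286333895)/958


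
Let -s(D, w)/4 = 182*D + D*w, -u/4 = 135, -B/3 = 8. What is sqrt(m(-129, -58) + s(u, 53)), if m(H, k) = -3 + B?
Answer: 3*sqrt(56397) ≈ 712.44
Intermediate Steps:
B = -24 (B = -3*8 = -24)
m(H, k) = -27 (m(H, k) = -3 - 24 = -27)
u = -540 (u = -4*135 = -540)
s(D, w) = -728*D - 4*D*w (s(D, w) = -4*(182*D + D*w) = -728*D - 4*D*w)
sqrt(m(-129, -58) + s(u, 53)) = sqrt(-27 - 4*(-540)*(182 + 53)) = sqrt(-27 - 4*(-540)*235) = sqrt(-27 + 507600) = sqrt(507573) = 3*sqrt(56397)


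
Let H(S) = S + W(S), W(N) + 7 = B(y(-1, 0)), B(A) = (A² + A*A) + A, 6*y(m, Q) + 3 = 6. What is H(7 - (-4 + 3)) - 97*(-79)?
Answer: 7665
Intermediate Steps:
y(m, Q) = ½ (y(m, Q) = -½ + (⅙)*6 = -½ + 1 = ½)
B(A) = A + 2*A² (B(A) = (A² + A²) + A = 2*A² + A = A + 2*A²)
W(N) = -6 (W(N) = -7 + (1 + 2*(½))/2 = -7 + (1 + 1)/2 = -7 + (½)*2 = -7 + 1 = -6)
H(S) = -6 + S (H(S) = S - 6 = -6 + S)
H(7 - (-4 + 3)) - 97*(-79) = (-6 + (7 - (-4 + 3))) - 97*(-79) = (-6 + (7 - 1*(-1))) + 7663 = (-6 + (7 + 1)) + 7663 = (-6 + 8) + 7663 = 2 + 7663 = 7665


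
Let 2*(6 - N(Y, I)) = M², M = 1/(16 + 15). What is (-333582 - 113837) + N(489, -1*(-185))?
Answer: -859927787/1922 ≈ -4.4741e+5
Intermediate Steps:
M = 1/31 ≈ 0.032258
N(Y, I) = 11531/1922 (N(Y, I) = 6 - (1/31)²/2 = 6 - ½*1/961 = 6 - 1/1922 = 11531/1922)
(-333582 - 113837) + N(489, -1*(-185)) = (-333582 - 113837) + 11531/1922 = -447419 + 11531/1922 = -859927787/1922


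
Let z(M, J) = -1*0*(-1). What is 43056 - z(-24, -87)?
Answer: 43056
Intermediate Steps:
z(M, J) = 0 (z(M, J) = 0*(-1) = 0)
43056 - z(-24, -87) = 43056 - 1*0 = 43056 + 0 = 43056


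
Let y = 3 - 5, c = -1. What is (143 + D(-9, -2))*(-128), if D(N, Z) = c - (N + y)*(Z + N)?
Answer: -2688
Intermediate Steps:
y = -2
D(N, Z) = -1 - (-2 + N)*(N + Z) (D(N, Z) = -1 - (N - 2)*(Z + N) = -1 - (-2 + N)*(N + Z))
(143 + D(-9, -2))*(-128) = (143 + (-1 - 1*(-9)² + 2*(-9) + 2*(-2) - 1*(-9)*(-2)))*(-128) = (143 + (-1 - 1*81 - 18 - 4 - 18))*(-128) = (143 + (-1 - 81 - 18 - 4 - 18))*(-128) = (143 - 122)*(-128) = 21*(-128) = -2688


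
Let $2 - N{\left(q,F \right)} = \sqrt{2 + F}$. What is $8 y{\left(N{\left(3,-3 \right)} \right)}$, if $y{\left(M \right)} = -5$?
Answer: $-40$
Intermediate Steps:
$N{\left(q,F \right)} = 2 - \sqrt{2 + F}$
$8 y{\left(N{\left(3,-3 \right)} \right)} = 8 \left(-5\right) = -40$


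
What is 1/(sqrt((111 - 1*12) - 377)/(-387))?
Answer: 387*I*sqrt(278)/278 ≈ 23.211*I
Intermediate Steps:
1/(sqrt((111 - 1*12) - 377)/(-387)) = 1/(sqrt((111 - 12) - 377)*(-1/387)) = 1/(sqrt(99 - 377)*(-1/387)) = 1/(sqrt(-278)*(-1/387)) = 1/((I*sqrt(278))*(-1/387)) = 1/(-I*sqrt(278)/387) = 387*I*sqrt(278)/278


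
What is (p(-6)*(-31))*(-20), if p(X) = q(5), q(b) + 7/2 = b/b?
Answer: -1550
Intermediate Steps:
q(b) = -5/2 (q(b) = -7/2 + b/b = -7/2 + 1 = -5/2)
p(X) = -5/2
(p(-6)*(-31))*(-20) = -5/2*(-31)*(-20) = (155/2)*(-20) = -1550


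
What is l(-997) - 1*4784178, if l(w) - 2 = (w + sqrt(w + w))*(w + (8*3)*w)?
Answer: 20066049 - 24925*I*sqrt(1994) ≈ 2.0066e+7 - 1.113e+6*I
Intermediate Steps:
l(w) = 2 + 25*w*(w + sqrt(2)*sqrt(w)) (l(w) = 2 + (w + sqrt(w + w))*(w + (8*3)*w) = 2 + (w + sqrt(2*w))*(w + 24*w) = 2 + (w + sqrt(2)*sqrt(w))*(25*w) = 2 + 25*w*(w + sqrt(2)*sqrt(w)))
l(-997) - 1*4784178 = (2 + 25*(-997)**2 + 25*sqrt(2)*(-997)**(3/2)) - 1*4784178 = (2 + 25*994009 + 25*sqrt(2)*(-997*I*sqrt(997))) - 4784178 = (2 + 24850225 - 24925*I*sqrt(1994)) - 4784178 = (24850227 - 24925*I*sqrt(1994)) - 4784178 = 20066049 - 24925*I*sqrt(1994)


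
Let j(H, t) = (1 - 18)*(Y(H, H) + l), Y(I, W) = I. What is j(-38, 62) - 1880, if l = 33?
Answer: -1795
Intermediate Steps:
j(H, t) = -561 - 17*H (j(H, t) = (1 - 18)*(H + 33) = -17*(33 + H) = -561 - 17*H)
j(-38, 62) - 1880 = (-561 - 17*(-38)) - 1880 = (-561 + 646) - 1880 = 85 - 1880 = -1795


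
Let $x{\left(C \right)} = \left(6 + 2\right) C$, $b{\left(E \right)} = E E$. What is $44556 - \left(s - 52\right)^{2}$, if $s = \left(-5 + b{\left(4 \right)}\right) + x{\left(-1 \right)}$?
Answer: $42155$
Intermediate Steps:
$b{\left(E \right)} = E^{2}$
$x{\left(C \right)} = 8 C$
$s = 3$ ($s = \left(-5 + 4^{2}\right) + 8 \left(-1\right) = \left(-5 + 16\right) - 8 = 11 - 8 = 3$)
$44556 - \left(s - 52\right)^{2} = 44556 - \left(3 - 52\right)^{2} = 44556 - \left(-49\right)^{2} = 44556 - 2401 = 42155$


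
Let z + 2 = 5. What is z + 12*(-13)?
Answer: -153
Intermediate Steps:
z = 3 (z = -2 + 5 = 3)
z + 12*(-13) = 3 + 12*(-13) = 3 - 156 = -153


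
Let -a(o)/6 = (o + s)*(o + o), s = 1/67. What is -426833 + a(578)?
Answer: -297208283/67 ≈ -4.4359e+6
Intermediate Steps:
s = 1/67 ≈ 0.014925
a(o) = -12*o*(1/67 + o) (a(o) = -6*(o + 1/67)*(o + o) = -6*(1/67 + o)*2*o = -12*o*(1/67 + o))
-426833 + a(578) = -426833 - 12/67*578*(1 + 67*578) = -426833 - 12/67*578*(1 + 38726) = -426833 - 12/67*578*38727 = -426833 - 268610472/67 = -297208283/67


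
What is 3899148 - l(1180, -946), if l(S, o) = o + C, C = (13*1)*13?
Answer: 3899925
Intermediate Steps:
C = 169 (C = 13*13 = 169)
l(S, o) = 169 + o (l(S, o) = o + 169 = 169 + o)
3899148 - l(1180, -946) = 3899148 - (169 - 946) = 3899148 - 1*(-777) = 3899148 + 777 = 3899925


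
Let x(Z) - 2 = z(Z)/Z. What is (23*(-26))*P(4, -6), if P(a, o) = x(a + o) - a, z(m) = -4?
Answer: 0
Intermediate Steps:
x(Z) = 2 - 4/Z
P(a, o) = 2 - a - 4/(a + o) (P(a, o) = (2 - 4/(a + o)) - a = 2 - a - 4/(a + o))
(23*(-26))*P(4, -6) = (23*(-26))*((-4 + (2 - 1*4)*(4 - 6))/(4 - 6)) = -598*(-4 + (2 - 4)*(-2))/(-2) = -(-299)*(-4 - 2*(-2)) = -(-299)*(-4 + 4) = -(-299)*0 = -598*0 = 0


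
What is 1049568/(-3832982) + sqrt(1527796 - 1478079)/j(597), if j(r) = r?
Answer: -524784/1916491 + sqrt(49717)/597 ≈ 0.099664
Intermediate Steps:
1049568/(-3832982) + sqrt(1527796 - 1478079)/j(597) = 1049568/(-3832982) + sqrt(1527796 - 1478079)/597 = 1049568*(-1/3832982) + sqrt(49717)*(1/597) = -524784/1916491 + sqrt(49717)/597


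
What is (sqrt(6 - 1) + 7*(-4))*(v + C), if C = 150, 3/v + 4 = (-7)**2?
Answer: -63028/15 + 2251*sqrt(5)/15 ≈ -3866.3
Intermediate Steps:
v = 1/15 (v = 3/(-4 + (-7)**2) = 3/(-4 + 49) = 3/45 = 3*(1/45) = 1/15 ≈ 0.066667)
(sqrt(6 - 1) + 7*(-4))*(v + C) = (sqrt(6 - 1) + 7*(-4))*(1/15 + 150) = (sqrt(5) - 28)*(2251/15) = (-28 + sqrt(5))*(2251/15) = -63028/15 + 2251*sqrt(5)/15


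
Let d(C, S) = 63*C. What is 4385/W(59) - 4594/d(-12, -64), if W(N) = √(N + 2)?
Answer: 2297/378 + 4385*√61/61 ≈ 567.52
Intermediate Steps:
W(N) = √(2 + N)
4385/W(59) - 4594/d(-12, -64) = 4385/(√(2 + 59)) - 4594/(63*(-12)) = 4385/(√61) - 4594/(-756) = 4385*(√61/61) - 4594*(-1/756) = 4385*√61/61 + 2297/378 = 2297/378 + 4385*√61/61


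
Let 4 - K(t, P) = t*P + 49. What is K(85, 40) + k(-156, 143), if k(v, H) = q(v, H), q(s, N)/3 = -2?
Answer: -3451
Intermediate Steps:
q(s, N) = -6 (q(s, N) = 3*(-2) = -6)
k(v, H) = -6
K(t, P) = -45 - P*t (K(t, P) = 4 - (t*P + 49) = 4 - (P*t + 49) = 4 - (49 + P*t) = 4 + (-49 - P*t) = -45 - P*t)
K(85, 40) + k(-156, 143) = (-45 - 1*40*85) - 6 = (-45 - 3400) - 6 = -3445 - 6 = -3451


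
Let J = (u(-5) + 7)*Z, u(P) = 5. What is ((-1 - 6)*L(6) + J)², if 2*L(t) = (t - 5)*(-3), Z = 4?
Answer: 13689/4 ≈ 3422.3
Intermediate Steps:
L(t) = 15/2 - 3*t/2 (L(t) = ((t - 5)*(-3))/2 = ((-5 + t)*(-3))/2 = (15 - 3*t)/2 = 15/2 - 3*t/2)
J = 48 (J = (5 + 7)*4 = 12*4 = 48)
((-1 - 6)*L(6) + J)² = ((-1 - 6)*(15/2 - 3/2*6) + 48)² = (-7*(15/2 - 9) + 48)² = (-7*(-3/2) + 48)² = (21/2 + 48)² = (117/2)² = 13689/4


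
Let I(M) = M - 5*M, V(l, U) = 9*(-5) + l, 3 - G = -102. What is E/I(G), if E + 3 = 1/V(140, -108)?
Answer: 71/9975 ≈ 0.0071178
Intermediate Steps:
G = 105 (G = 3 - 1*(-102) = 3 + 102 = 105)
V(l, U) = -45 + l
I(M) = -4*M
E = -284/95 (E = -3 + 1/(-45 + 140) = -3 + 1/95 = -284/95 ≈ -2.9895)
E/I(G) = -284/(95*((-4*105))) = -284/95/(-420) = -284/95*(-1/420) = 71/9975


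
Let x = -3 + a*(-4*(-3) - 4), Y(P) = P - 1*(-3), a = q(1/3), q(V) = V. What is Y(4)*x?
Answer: -7/3 ≈ -2.3333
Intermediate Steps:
a = 1/3 ≈ 0.33333
Y(P) = 3 + P (Y(P) = P + 3 = 3 + P)
x = -1/3 (x = -3 + (-4*(-3) - 4)/3 = -3 + (12 - 4)/3 = -3 + (1/3)*8 = -3 + 8/3 = -1/3 ≈ -0.33333)
Y(4)*x = (3 + 4)*(-1/3) = 7*(-1/3) = -7/3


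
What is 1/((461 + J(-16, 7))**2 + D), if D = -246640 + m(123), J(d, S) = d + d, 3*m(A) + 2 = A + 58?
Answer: -3/187618 ≈ -1.5990e-5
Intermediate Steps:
m(A) = 56/3 + A/3 (m(A) = -2/3 + (A + 58)/3 = -2/3 + (58 + A)/3 = -2/3 + (58/3 + A/3) = 56/3 + A/3)
J(d, S) = 2*d
D = -739741/3 (D = -246640 + (56/3 + (1/3)*123) = -246640 + (56/3 + 41) = -246640 + 179/3 = -739741/3 ≈ -2.4658e+5)
1/((461 + J(-16, 7))**2 + D) = 1/((461 + 2*(-16))**2 - 739741/3) = 1/((461 - 32)**2 - 739741/3) = 1/(429**2 - 739741/3) = 1/(184041 - 739741/3) = 1/(-187618/3) = -3/187618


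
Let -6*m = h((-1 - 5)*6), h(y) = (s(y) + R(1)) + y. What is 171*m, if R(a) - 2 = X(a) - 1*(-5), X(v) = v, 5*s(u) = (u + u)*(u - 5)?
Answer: -80142/5 ≈ -16028.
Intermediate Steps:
s(u) = 2*u*(-5 + u)/5 (s(u) = ((u + u)*(u - 5))/5 = ((2*u)*(-5 + u))/5 = (2*u*(-5 + u))/5 = 2*u*(-5 + u)/5)
R(a) = 7 + a (R(a) = 2 + (a - 1*(-5)) = 2 + (a + 5) = 2 + (5 + a) = 7 + a)
h(y) = 8 + y + 2*y*(-5 + y)/5 (h(y) = (2*y*(-5 + y)/5 + (7 + 1)) + y = (2*y*(-5 + y)/5 + 8) + y = (8 + 2*y*(-5 + y)/5) + y = 8 + y + 2*y*(-5 + y)/5)
m = -1406/15 (m = -(8 - (-1 - 5)*6 + 2*((-1 - 5)*6)**2/5)/6 = -(8 - (-6)*6 + 2*(-6*6)**2/5)/6 = -(8 - 1*(-36) + (2/5)*(-36)**2)/6 = -(8 + 36 + (2/5)*1296)/6 = -(8 + 36 + 2592/5)/6 = -1/6*2812/5 = -1406/15 ≈ -93.733)
171*m = 171*(-1406/15) = -80142/5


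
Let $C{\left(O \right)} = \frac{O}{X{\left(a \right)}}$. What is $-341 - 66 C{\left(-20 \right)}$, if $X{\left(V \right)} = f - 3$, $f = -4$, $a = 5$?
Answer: $- \frac{3707}{7} \approx -529.57$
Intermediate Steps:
$X{\left(V \right)} = -7$ ($X{\left(V \right)} = -4 - 3 = -7$)
$C{\left(O \right)} = - \frac{O}{7}$ ($C{\left(O \right)} = \frac{O}{-7} = O \left(- \frac{1}{7}\right) = - \frac{O}{7}$)
$-341 - 66 C{\left(-20 \right)} = -341 - 66 \left(\left(- \frac{1}{7}\right) \left(-20\right)\right) = -341 - \frac{1320}{7} = - \frac{3707}{7}$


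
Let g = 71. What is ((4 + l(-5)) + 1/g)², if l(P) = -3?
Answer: 5184/5041 ≈ 1.0284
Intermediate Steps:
((4 + l(-5)) + 1/g)² = ((4 - 3) + 1/71)² = (1 + 1/71)² = (72/71)² = 5184/5041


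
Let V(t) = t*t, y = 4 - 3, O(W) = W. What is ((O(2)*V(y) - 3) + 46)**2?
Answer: 2025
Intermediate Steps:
y = 1
V(t) = t**2
((O(2)*V(y) - 3) + 46)**2 = ((2*1**2 - 3) + 46)**2 = ((2*1 - 3) + 46)**2 = ((2 - 3) + 46)**2 = (-1 + 46)**2 = 45**2 = 2025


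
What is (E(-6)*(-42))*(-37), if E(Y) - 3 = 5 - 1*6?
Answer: 3108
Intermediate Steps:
E(Y) = 2 (E(Y) = 3 + (5 - 1*6) = 3 + (5 - 6) = 3 - 1 = 2)
(E(-6)*(-42))*(-37) = (2*(-42))*(-37) = -84*(-37) = 3108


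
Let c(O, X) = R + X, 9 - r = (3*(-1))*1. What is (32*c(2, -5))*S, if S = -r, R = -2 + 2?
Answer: 1920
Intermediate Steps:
R = 0
r = 12 (r = 9 - 3*(-1) = 9 - (-3) = 9 - 1*(-3) = 9 + 3 = 12)
S = -12 (S = -1*12 = -12)
c(O, X) = X (c(O, X) = 0 + X = X)
(32*c(2, -5))*S = (32*(-5))*(-12) = -160*(-12) = 1920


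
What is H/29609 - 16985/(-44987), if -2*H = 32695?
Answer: -465032235/2664040166 ≈ -0.17456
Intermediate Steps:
H = -32695/2 (H = -½*32695 = -32695/2 ≈ -16348.)
H/29609 - 16985/(-44987) = -32695/2/29609 - 16985/(-44987) = -32695/2*1/29609 - 16985*(-1/44987) = -32695/59218 + 16985/44987 = -465032235/2664040166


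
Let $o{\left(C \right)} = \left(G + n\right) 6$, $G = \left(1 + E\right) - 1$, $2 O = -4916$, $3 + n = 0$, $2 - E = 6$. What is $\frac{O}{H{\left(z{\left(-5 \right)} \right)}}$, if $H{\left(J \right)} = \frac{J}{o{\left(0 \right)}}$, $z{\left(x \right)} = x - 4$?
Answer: $- \frac{34412}{3} \approx -11471.0$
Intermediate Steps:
$E = -4$ ($E = 2 - 6 = -4$)
$n = -3$ ($n = -3 + 0 = -3$)
$O = -2458$ ($O = \frac{1}{2} \left(-4916\right) = -2458$)
$G = -4$ ($G = \left(1 - 4\right) - 1 = -3 - 1 = -4$)
$z{\left(x \right)} = -4 + x$ ($z{\left(x \right)} = x - 4 = -4 + x$)
$o{\left(C \right)} = -42$ ($o{\left(C \right)} = \left(-4 - 3\right) 6 = \left(-7\right) 6 = -42$)
$H{\left(J \right)} = - \frac{J}{42}$ ($H{\left(J \right)} = \frac{J}{-42} = J \left(- \frac{1}{42}\right) = - \frac{J}{42}$)
$\frac{O}{H{\left(z{\left(-5 \right)} \right)}} = - \frac{2458}{\left(- \frac{1}{42}\right) \left(-4 - 5\right)} = - \frac{2458}{\left(- \frac{1}{42}\right) \left(-9\right)} = - \frac{2458}{\frac{3}{14}} = \left(-2458\right) \frac{14}{3} = - \frac{34412}{3}$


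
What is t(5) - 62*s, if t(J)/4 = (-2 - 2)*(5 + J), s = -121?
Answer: 7342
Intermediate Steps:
t(J) = -80 - 16*J (t(J) = 4*((-2 - 2)*(5 + J)) = 4*(-4*(5 + J)) = 4*(-20 - 4*J) = -80 - 16*J)
t(5) - 62*s = (-80 - 16*5) - 62*(-121) = (-80 - 80) + 7502 = -160 + 7502 = 7342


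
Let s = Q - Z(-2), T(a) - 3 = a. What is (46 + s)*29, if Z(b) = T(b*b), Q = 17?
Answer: 1624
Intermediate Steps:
T(a) = 3 + a
Z(b) = 3 + b² (Z(b) = 3 + b*b = 3 + b²)
s = 10 (s = 17 - (3 + (-2)²) = 17 - (3 + 4) = 17 - 1*7 = 17 - 7 = 10)
(46 + s)*29 = (46 + 10)*29 = 56*29 = 1624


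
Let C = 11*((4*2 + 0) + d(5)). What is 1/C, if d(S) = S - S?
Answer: 1/88 ≈ 0.011364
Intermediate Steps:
d(S) = 0
C = 88 (C = 11*((4*2 + 0) + 0) = 11*((8 + 0) + 0) = 11*(8 + 0) = 11*8 = 88)
1/C = 1/88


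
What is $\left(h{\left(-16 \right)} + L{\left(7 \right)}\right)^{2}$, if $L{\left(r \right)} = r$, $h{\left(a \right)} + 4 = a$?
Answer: $169$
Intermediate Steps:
$h{\left(a \right)} = -4 + a$
$\left(h{\left(-16 \right)} + L{\left(7 \right)}\right)^{2} = \left(\left(-4 - 16\right) + 7\right)^{2} = \left(-20 + 7\right)^{2} = \left(-13\right)^{2} = 169$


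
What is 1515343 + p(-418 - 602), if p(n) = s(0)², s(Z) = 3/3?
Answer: 1515344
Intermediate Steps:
s(Z) = 1 (s(Z) = 3*(⅓) = 1)
p(n) = 1 (p(n) = 1² = 1)
1515343 + p(-418 - 602) = 1515343 + 1 = 1515344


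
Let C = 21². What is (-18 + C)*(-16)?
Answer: -6768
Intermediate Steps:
C = 441
(-18 + C)*(-16) = (-18 + 441)*(-16) = 423*(-16) = -6768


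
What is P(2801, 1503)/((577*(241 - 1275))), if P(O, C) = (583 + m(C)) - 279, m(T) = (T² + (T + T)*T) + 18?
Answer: -6777349/596618 ≈ -11.360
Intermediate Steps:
m(T) = 18 + 3*T² (m(T) = (T² + (2*T)*T) + 18 = (T² + 2*T²) + 18 = 3*T² + 18 = 18 + 3*T²)
P(O, C) = 322 + 3*C² (P(O, C) = (583 + (18 + 3*C²)) - 279 = (601 + 3*C²) - 279 = 322 + 3*C²)
P(2801, 1503)/((577*(241 - 1275))) = (322 + 3*1503²)/((577*(241 - 1275))) = (322 + 3*2259009)/((577*(-1034))) = (322 + 6777027)/(-596618) = 6777349*(-1/596618) = -6777349/596618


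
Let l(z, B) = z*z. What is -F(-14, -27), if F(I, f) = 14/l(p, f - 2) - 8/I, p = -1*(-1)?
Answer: -102/7 ≈ -14.571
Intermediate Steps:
p = 1
l(z, B) = z²
F(I, f) = 14 - 8/I (F(I, f) = 14/(1²) - 8/I = 14/1 - 8/I = 14*1 - 8/I = 14 - 8/I)
-F(-14, -27) = -(14 - 8/(-14)) = -(14 - 8*(-1/14)) = -(14 + 4/7) = -1*102/7 = -102/7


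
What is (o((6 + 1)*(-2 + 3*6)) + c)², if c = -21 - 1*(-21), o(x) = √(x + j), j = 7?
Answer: 119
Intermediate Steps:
o(x) = √(7 + x) (o(x) = √(x + 7) = √(7 + x))
c = 0 (c = -21 + 21 = 0)
(o((6 + 1)*(-2 + 3*6)) + c)² = (√(7 + (6 + 1)*(-2 + 3*6)) + 0)² = (√(7 + 7*(-2 + 18)) + 0)² = (√(7 + 7*16) + 0)² = (√(7 + 112) + 0)² = (√119 + 0)² = (√119)² = 119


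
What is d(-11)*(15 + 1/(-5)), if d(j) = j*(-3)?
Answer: 2442/5 ≈ 488.40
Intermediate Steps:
d(j) = -3*j
d(-11)*(15 + 1/(-5)) = (-3*(-11))*(15 + 1/(-5)) = 33*(15 - 1/5) = 33*(74/5) = 2442/5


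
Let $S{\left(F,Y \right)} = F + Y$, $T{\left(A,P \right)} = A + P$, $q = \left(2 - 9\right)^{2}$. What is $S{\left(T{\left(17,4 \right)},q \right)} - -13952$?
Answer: $14022$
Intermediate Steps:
$q = 49$ ($q = \left(-7\right)^{2} = 49$)
$S{\left(T{\left(17,4 \right)},q \right)} - -13952 = \left(\left(17 + 4\right) + 49\right) - -13952 = \left(21 + 49\right) + 13952 = 70 + 13952 = 14022$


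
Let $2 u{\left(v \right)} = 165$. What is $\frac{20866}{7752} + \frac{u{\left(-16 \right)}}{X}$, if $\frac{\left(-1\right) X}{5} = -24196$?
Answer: $\frac{126250411}{46891848} \approx 2.6924$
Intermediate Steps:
$X = 120980$ ($X = \left(-5\right) \left(-24196\right) = 120980$)
$u{\left(v \right)} = \frac{165}{2}$ ($u{\left(v \right)} = \frac{1}{2} \cdot 165 = \frac{165}{2}$)
$\frac{20866}{7752} + \frac{u{\left(-16 \right)}}{X} = \frac{20866}{7752} + \frac{165}{2 \cdot 120980} = 20866 \cdot \frac{1}{7752} + \frac{165}{2} \cdot \frac{1}{120980} = \frac{10433}{3876} + \frac{33}{48392} = \frac{126250411}{46891848}$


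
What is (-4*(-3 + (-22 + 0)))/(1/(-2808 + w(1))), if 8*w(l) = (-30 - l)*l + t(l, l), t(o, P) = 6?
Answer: -562225/2 ≈ -2.8111e+5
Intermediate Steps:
w(l) = ¾ + l*(-30 - l)/8 (w(l) = ((-30 - l)*l + 6)/8 = (l*(-30 - l) + 6)/8 = (6 + l*(-30 - l))/8 = ¾ + l*(-30 - l)/8)
(-4*(-3 + (-22 + 0)))/(1/(-2808 + w(1))) = (-4*(-3 + (-22 + 0)))/(1/(-2808 + (¾ - 15/4*1 - ⅛*1²))) = (-4*(-3 - 22))/(1/(-2808 + (¾ - 15/4 - ⅛*1))) = (-4*(-25))/(1/(-2808 + (¾ - 15/4 - ⅛))) = 100/(1/(-2808 - 25/8)) = 100/(1/(-22489/8)) = 100/(-8/22489) = 100*(-22489/8) = -562225/2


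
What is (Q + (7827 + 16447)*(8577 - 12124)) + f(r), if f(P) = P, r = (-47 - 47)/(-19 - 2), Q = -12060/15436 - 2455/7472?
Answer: -52135489516546537/605523408 ≈ -8.6100e+7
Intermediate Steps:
Q = -32001925/28834448 (Q = -12060*1/15436 - 2455*1/7472 = -3015/3859 - 2455/7472 = -32001925/28834448 ≈ -1.1098)
r = 94/21 (r = -94/(-21) = -94*(-1/21) = 94/21 ≈ 4.4762)
(Q + (7827 + 16447)*(8577 - 12124)) + f(r) = (-32001925/28834448 + (7827 + 16447)*(8577 - 12124)) + 94/21 = (-32001925/28834448 + 24274*(-3547)) + 94/21 = (-32001925/28834448 - 86099878) + 94/21 = -2482642486999269/28834448 + 94/21 = -52135489516546537/605523408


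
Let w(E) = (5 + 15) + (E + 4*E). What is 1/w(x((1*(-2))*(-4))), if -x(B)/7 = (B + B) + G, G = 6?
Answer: -1/750 ≈ -0.0013333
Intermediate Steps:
x(B) = -42 - 14*B (x(B) = -7*((B + B) + 6) = -7*(2*B + 6) = -7*(6 + 2*B) = -42 - 14*B)
w(E) = 20 + 5*E
1/w(x((1*(-2))*(-4))) = 1/(20 + 5*(-42 - 14*1*(-2)*(-4))) = 1/(20 + 5*(-42 - (-28)*(-4))) = 1/(20 + 5*(-42 - 14*8)) = 1/(20 + 5*(-42 - 112)) = 1/(20 + 5*(-154)) = 1/(20 - 770) = 1/(-750) = -1/750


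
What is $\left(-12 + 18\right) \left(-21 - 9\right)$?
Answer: $-180$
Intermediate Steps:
$\left(-12 + 18\right) \left(-21 - 9\right) = 6 \left(-30\right) = -180$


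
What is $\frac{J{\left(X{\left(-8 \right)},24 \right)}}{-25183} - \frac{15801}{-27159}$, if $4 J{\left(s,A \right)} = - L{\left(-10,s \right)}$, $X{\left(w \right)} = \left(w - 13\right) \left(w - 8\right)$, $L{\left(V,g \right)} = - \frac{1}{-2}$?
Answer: $\frac{1061119941}{1823853592} \approx 0.5818$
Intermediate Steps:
$L{\left(V,g \right)} = \frac{1}{2}$ ($L{\left(V,g \right)} = \left(-1\right) \left(- \frac{1}{2}\right) = \frac{1}{2}$)
$X{\left(w \right)} = \left(-13 + w\right) \left(-8 + w\right)$
$J{\left(s,A \right)} = - \frac{1}{8}$ ($J{\left(s,A \right)} = \frac{\left(-1\right) \frac{1}{2}}{4} = \frac{1}{4} \left(- \frac{1}{2}\right) = - \frac{1}{8}$)
$\frac{J{\left(X{\left(-8 \right)},24 \right)}}{-25183} - \frac{15801}{-27159} = - \frac{1}{8 \left(-25183\right)} - \frac{15801}{-27159} = \left(- \frac{1}{8}\right) \left(- \frac{1}{25183}\right) - - \frac{5267}{9053} = \frac{1}{201464} + \frac{5267}{9053} = \frac{1061119941}{1823853592}$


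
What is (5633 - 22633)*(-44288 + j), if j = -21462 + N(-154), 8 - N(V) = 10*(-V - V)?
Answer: 1169974000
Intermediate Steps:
N(V) = 8 + 20*V (N(V) = 8 - 10*(-V - V) = 8 - 10*(-2*V) = 8 - (-20)*V = 8 + 20*V)
j = -24534 (j = -21462 + (8 + 20*(-154)) = -21462 + (8 - 3080) = -21462 - 3072 = -24534)
(5633 - 22633)*(-44288 + j) = (5633 - 22633)*(-44288 - 24534) = -17000*(-68822) = 1169974000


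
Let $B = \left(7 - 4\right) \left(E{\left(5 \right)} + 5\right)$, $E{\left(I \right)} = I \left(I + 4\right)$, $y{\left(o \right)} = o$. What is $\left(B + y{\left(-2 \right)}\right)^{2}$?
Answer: $21904$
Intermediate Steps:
$E{\left(I \right)} = I \left(4 + I\right)$
$B = 150$ ($B = \left(7 - 4\right) \left(5 \left(4 + 5\right) + 5\right) = 3 \left(5 \cdot 9 + 5\right) = 3 \left(45 + 5\right) = 3 \cdot 50 = 150$)
$\left(B + y{\left(-2 \right)}\right)^{2} = \left(150 - 2\right)^{2} = 148^{2} = 21904$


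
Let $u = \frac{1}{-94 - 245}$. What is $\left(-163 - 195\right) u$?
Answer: $\frac{358}{339} \approx 1.056$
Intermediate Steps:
$u = - \frac{1}{339}$ ($u = \frac{1}{-339} = - \frac{1}{339} \approx -0.0029499$)
$\left(-163 - 195\right) u = \left(-163 - 195\right) \left(- \frac{1}{339}\right) = \left(-358\right) \left(- \frac{1}{339}\right) = \frac{358}{339}$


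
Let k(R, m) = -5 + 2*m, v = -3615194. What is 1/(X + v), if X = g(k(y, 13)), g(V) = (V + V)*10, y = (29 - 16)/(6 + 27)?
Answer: -1/3614774 ≈ -2.7664e-7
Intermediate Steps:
y = 13/33 ≈ 0.39394
g(V) = 20*V (g(V) = (2*V)*10 = 20*V)
X = 420 (X = 20*(-5 + 2*13) = 20*(-5 + 26) = 20*21 = 420)
1/(X + v) = 1/(420 - 3615194) = 1/(-3614774) = -1/3614774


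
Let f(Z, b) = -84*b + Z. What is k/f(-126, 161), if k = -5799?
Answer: 1933/4550 ≈ 0.42484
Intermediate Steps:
f(Z, b) = Z - 84*b
k/f(-126, 161) = -5799/(-126 - 84*161) = -5799/(-126 - 13524) = -5799/(-13650) = -5799*(-1/13650) = 1933/4550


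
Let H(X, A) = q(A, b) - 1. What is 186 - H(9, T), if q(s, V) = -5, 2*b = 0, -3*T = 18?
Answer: 192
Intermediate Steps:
T = -6 (T = -⅓*18 = -6)
b = 0 (b = (½)*0 = 0)
H(X, A) = -6 (H(X, A) = -5 - 1 = -6)
186 - H(9, T) = 186 - 1*(-6) = 186 + 6 = 192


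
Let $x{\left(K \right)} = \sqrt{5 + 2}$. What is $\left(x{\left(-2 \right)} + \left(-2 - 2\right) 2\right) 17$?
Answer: $-136 + 17 \sqrt{7} \approx -91.022$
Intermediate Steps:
$x{\left(K \right)} = \sqrt{7}$
$\left(x{\left(-2 \right)} + \left(-2 - 2\right) 2\right) 17 = \left(\sqrt{7} + \left(-2 - 2\right) 2\right) 17 = \left(\sqrt{7} - 8\right) 17 = \left(-8 + \sqrt{7}\right) 17 = -136 + 17 \sqrt{7}$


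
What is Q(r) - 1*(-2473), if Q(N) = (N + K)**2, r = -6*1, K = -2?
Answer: 2537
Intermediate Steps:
r = -6
Q(N) = (-2 + N)**2 (Q(N) = (N - 2)**2 = (-2 + N)**2)
Q(r) - 1*(-2473) = (-2 - 6)**2 - 1*(-2473) = (-8)**2 + 2473 = 64 + 2473 = 2537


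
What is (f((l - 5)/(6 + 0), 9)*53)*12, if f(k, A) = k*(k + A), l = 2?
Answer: -2703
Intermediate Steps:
f(k, A) = k*(A + k)
(f((l - 5)/(6 + 0), 9)*53)*12 = ((((2 - 5)/(6 + 0))*(9 + (2 - 5)/(6 + 0)))*53)*12 = (((-3/6)*(9 - 3/6))*53)*12 = (((-3*⅙)*(9 - 3*⅙))*53)*12 = (-(9 - ½)/2*53)*12 = (-½*17/2*53)*12 = -17/4*53*12 = -901/4*12 = -2703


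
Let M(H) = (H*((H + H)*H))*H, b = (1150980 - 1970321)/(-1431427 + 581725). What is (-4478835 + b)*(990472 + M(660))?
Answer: -722118524354951726922644/424851 ≈ -1.6997e+18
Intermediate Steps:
b = 819341/849702 (b = -819341/(-849702) = -819341*(-1/849702) = 819341/849702 ≈ 0.96427)
M(H) = 2*H**4 (M(H) = (H*((2*H)*H))*H = (H*(2*H**2))*H = (2*H**3)*H = 2*H**4)
(-4478835 + b)*(990472 + M(660)) = (-4478835 + 819341/849702)*(990472 + 2*660**4) = -3805674237829*(990472 + 2*189747360000)/849702 = -3805674237829*(990472 + 379494720000)/849702 = -3805674237829/849702*379495710472 = -722118524354951726922644/424851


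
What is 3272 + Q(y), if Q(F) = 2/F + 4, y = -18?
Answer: 29483/9 ≈ 3275.9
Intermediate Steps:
Q(F) = 4 + 2/F
3272 + Q(y) = 3272 + (4 + 2/(-18)) = 3272 + (4 + 2*(-1/18)) = 3272 + (4 - 1/9) = 3272 + 35/9 = 29483/9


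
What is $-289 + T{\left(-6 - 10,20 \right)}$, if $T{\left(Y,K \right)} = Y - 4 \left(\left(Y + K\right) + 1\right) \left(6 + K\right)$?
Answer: $-825$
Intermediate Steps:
$T{\left(Y,K \right)} = Y - 4 \left(6 + K\right) \left(1 + K + Y\right)$ ($T{\left(Y,K \right)} = Y - 4 \left(\left(K + Y\right) + 1\right) \left(6 + K\right) = Y - 4 \left(1 + K + Y\right) \left(6 + K\right) = Y - 4 \left(6 + K\right) \left(1 + K + Y\right)$)
$-289 + T{\left(-6 - 10,20 \right)} = -289 - \left(584 + 1600 + 103 \left(-6 - 10\right)\right) = -289 - \left(2184 + 103 \left(-6 - 10\right)\right) = -289 - \left(1816 - 1280\right) = -289 - 536 = -825$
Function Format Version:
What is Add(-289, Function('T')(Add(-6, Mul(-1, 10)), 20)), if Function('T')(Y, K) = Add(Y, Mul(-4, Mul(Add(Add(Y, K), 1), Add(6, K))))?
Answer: -825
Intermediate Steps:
Function('T')(Y, K) = Add(Y, Mul(-4, Add(6, K), Add(1, K, Y))) (Function('T')(Y, K) = Add(Y, Mul(-4, Mul(Add(Add(K, Y), 1), Add(6, K)))) = Add(Y, Mul(-4, Mul(Add(1, K, Y), Add(6, K)))) = Add(Y, Mul(-4, Mul(Add(6, K), Add(1, K, Y)))) = Add(Y, Mul(-4, Add(6, K), Add(1, K, Y))))
Add(-289, Function('T')(Add(-6, Mul(-1, 10)), 20)) = Add(-289, Add(-24, Mul(-28, 20), Mul(-23, Add(-6, Mul(-1, 10))), Mul(-4, Pow(20, 2)), Mul(-4, 20, Add(-6, Mul(-1, 10))))) = Add(-289, Add(-24, -560, Mul(-23, Add(-6, -10)), Mul(-4, 400), Mul(-4, 20, Add(-6, -10)))) = Add(-289, Add(-24, -560, Mul(-23, -16), -1600, Mul(-4, 20, -16))) = Add(-289, Add(-24, -560, 368, -1600, 1280)) = Add(-289, -536) = -825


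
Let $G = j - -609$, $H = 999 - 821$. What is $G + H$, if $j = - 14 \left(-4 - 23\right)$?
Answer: $1165$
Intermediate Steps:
$H = 178$ ($H = 999 - 821 = 178$)
$j = 378$ ($j = \left(-14\right) \left(-27\right) = 378$)
$G = 987$ ($G = 378 - -609 = 378 + 609 = 987$)
$G + H = 987 + 178 = 1165$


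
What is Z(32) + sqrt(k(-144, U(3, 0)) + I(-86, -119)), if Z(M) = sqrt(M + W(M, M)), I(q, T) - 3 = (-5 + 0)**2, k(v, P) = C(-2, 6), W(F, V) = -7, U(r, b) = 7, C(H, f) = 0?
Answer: 5 + 2*sqrt(7) ≈ 10.292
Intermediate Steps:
k(v, P) = 0
I(q, T) = 28 (I(q, T) = 3 + (-5 + 0)**2 = 3 + (-5)**2 = 3 + 25 = 28)
Z(M) = sqrt(-7 + M) (Z(M) = sqrt(M - 7) = sqrt(-7 + M))
Z(32) + sqrt(k(-144, U(3, 0)) + I(-86, -119)) = sqrt(-7 + 32) + sqrt(0 + 28) = sqrt(25) + sqrt(28) = 5 + 2*sqrt(7)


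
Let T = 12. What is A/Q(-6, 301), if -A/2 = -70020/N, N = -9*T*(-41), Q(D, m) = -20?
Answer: -389/246 ≈ -1.5813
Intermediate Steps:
N = 4428 (N = -9*12*(-41) = -108*(-41) = 4428)
A = 3890/123 (A = -(-140040)/4428 = -2*(-1945/123) = 3890/123 ≈ 31.626)
A/Q(-6, 301) = (3890/123)/(-20) = (3890/123)*(-1/20) = -389/246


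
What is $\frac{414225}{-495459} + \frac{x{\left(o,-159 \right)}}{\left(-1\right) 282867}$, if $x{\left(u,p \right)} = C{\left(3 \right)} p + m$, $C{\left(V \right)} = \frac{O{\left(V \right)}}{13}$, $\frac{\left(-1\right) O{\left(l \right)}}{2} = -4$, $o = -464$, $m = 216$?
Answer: $- \frac{56443652037}{67479148607} \approx -0.83646$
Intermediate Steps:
$O{\left(l \right)} = 8$ ($O{\left(l \right)} = \left(-2\right) \left(-4\right) = 8$)
$C{\left(V \right)} = \frac{8}{13}$
$x{\left(u,p \right)} = 216 + \frac{8 p}{13}$ ($x{\left(u,p \right)} = \frac{8 p}{13} + 216 = 216 + \frac{8 p}{13}$)
$\frac{414225}{-495459} + \frac{x{\left(o,-159 \right)}}{\left(-1\right) 282867} = \frac{414225}{-495459} + \frac{216 + \frac{8}{13} \left(-159\right)}{\left(-1\right) 282867} = 414225 \left(- \frac{1}{495459}\right) + \frac{216 - \frac{1272}{13}}{-282867} = - \frac{46025}{55051} + \frac{1536}{13} \left(- \frac{1}{282867}\right) = - \frac{46025}{55051} - \frac{512}{1225757} = - \frac{56443652037}{67479148607}$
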